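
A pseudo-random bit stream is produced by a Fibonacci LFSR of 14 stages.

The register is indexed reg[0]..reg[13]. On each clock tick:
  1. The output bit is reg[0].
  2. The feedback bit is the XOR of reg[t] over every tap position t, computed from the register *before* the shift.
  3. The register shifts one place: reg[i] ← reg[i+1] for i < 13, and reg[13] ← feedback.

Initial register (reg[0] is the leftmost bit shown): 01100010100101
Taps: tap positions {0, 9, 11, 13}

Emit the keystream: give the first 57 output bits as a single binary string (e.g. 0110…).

011000101001010100000011110111100010110100100110011100011

step | reg (before) | out | fb
   0 | 01100010100101 | 0 | 0
   1 | 11000101001010 | 1 | 1
   2 | 10001010010101 | 1 | 0
   3 | 00010100101010 | 0 | 0
   4 | 00101001010100 | 0 | 0
   5 | 01010010101000 | 0 | 0
   6 | 10100101010000 | 1 | 0
   7 | 01001010100000 | 0 | 0
   8 | 10010101000000 | 1 | 1
   9 | 00101010000001 | 0 | 1
  10 | 01010100000011 | 0 | 1
  11 | 10101000000111 | 1 | 1
  12 | 01010000001111 | 0 | 0
  13 | 10100000011110 | 1 | 1
  14 | 01000000111101 | 0 | 1
  15 | 10000001111011 | 1 | 1
  16 | 00000011110111 | 0 | 1
  17 | 00000111101111 | 0 | 0
  18 | 00001111011110 | 0 | 0
  19 | 00011110111100 | 0 | 0
  20 | 00111101111000 | 0 | 1
  21 | 01111011110001 | 0 | 0
  22 | 11110111100010 | 1 | 1
  23 | 11101111000101 | 1 | 1
  24 | 11011110001011 | 1 | 0
  25 | 10111100010110 | 1 | 1
  26 | 01111000101101 | 0 | 0
  27 | 11110001011010 | 1 | 0
  28 | 11100010110100 | 1 | 1
  29 | 11000101101001 | 1 | 0
  30 | 10001011010010 | 1 | 0
  31 | 00010110100100 | 0 | 1
  32 | 00101101001001 | 0 | 1
  33 | 01011010010011 | 0 | 0
  34 | 10110100100110 | 1 | 0
  35 | 01101001001100 | 0 | 1
  36 | 11010010011001 | 1 | 1
  37 | 10100100110011 | 1 | 1
  38 | 01001001100111 | 0 | 0
  39 | 10010011001110 | 1 | 0
  40 | 00100110011100 | 0 | 0
  41 | 01001100111000 | 0 | 1
  42 | 10011001110001 | 1 | 1
  43 | 00110011100011 | 0 | 1
  44 | 01100111000111 | 0 | 0
  45 | 11001110001110 | 1 | 0
  46 | 10011100011100 | 1 | 1
  47 | 00111000111001 | 0 | 0
  48 | 01110001110010 | 0 | 1
  49 | 11100011100101 | 1 | 1
  50 | 11000111001011 | 1 | 0
  51 | 10001110010110 | 1 | 1
  52 | 00011100101101 | 0 | 0
  53 | 00111001011010 | 0 | 1
  54 | 01110010110101 | 0 | 1
  55 | 11100101101011 | 1 | 0
  56 | 11001011010110 | 1 | 1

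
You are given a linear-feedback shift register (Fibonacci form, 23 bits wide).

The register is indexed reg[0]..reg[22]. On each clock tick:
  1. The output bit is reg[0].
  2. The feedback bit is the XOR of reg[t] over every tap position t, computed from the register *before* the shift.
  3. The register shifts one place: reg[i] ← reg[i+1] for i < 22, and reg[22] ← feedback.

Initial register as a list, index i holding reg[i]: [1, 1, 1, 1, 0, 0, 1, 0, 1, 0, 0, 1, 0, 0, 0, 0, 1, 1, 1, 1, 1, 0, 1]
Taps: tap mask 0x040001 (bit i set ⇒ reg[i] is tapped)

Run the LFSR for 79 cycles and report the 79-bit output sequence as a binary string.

tick  register→output (feedback)
  0  11110010100100001111101→1 (0)
  1  11100101001000011111010→1 (0)
  2  11001010010000111110100→1 (0)
  3  10010100100001111101000→1 (1)
  4  00101001000011111010001→0 (1)
  5  01010010000111110100011→0 (0)
  6  10100100001111101000110→1 (1)
  7  01001000011111010001101→0 (0)
  8  10010000111110100011010→1 (0)
  9  00100001111101000110100→0 (1)
 10  01000011111010001101001→0 (0)
 11  10000111110100011010010→1 (0)
 12  00001111101000110100100→0 (0)
 13  00011111010001101001000→0 (0)
 14  00111110100011010010000→0 (1)
 15  01111101000110100100001→0 (0)
 16  11111010001101001000010→1 (1)
 17  11110100011010010000101→1 (1)
 18  11101000110100100001011→1 (1)
 19  11010001101001000010111→1 (0)
 20  10100011010010000101110→1 (1)
 21  01000110100100001011101→0 (1)
 22  10001101001000010111011→1 (0)
 23  00011010010000101110110→0 (1)
 24  00110100100001011101101→0 (0)
 25  01101001000010111011010→0 (1)
 26  11010010000101110110101→1 (0)
 27  10100100001011101101010→1 (1)
 28  01001000010111011010101→0 (1)
 29  10010000101110110101011→1 (1)
 30  00100001011101101010111→0 (1)
 31  01000010111011010101111→0 (0)
 32  10000101110110101011110→1 (0)
 33  00001011101101010111100→0 (1)
 34  00010111011010101111001→0 (1)
 35  00101110110101011110011→0 (1)
 36  01011101101010111100111→0 (0)
 37  10111011010101111001110→1 (1)
 38  01110110101011110011101→0 (1)
 39  11101101010111100111011→1 (0)
 40  11011010101111001110110→1 (0)
 41  10110101011110011101100→1 (1)
 42  01101010111100111011001→0 (1)
 43  11010101111001110110011→1 (0)
 44  10101011110011101100110→1 (1)
 45  01010111100111011001101→0 (0)
 46  10101111001110110011010→1 (0)
 47  01011110011101100110100→0 (1)
 48  10111100111011001101001→1 (1)
 49  01111001110110011010011→0 (1)
 50  11110011101100110100111→1 (1)
 51  11100111011001101001111→1 (1)
 52  11001110110011010011111→1 (0)
 53  10011101100110100111110→1 (0)
 54  00111011001101001111100→0 (1)
 55  01110110011010011111001→0 (1)
 56  11101100110100111110011→1 (0)
 57  11011001101001111100110→1 (1)
 58  10110011010011111001101→1 (1)
 59  01100110100111110011011→0 (1)
 60  11001101001111100110111→1 (0)
 61  10011010011111001101110→1 (1)
 62  00110100111110011011101→0 (1)
 63  01101001111100110111011→0 (1)
 64  11010011111001101110111→1 (0)
 65  10100111110011011101110→1 (1)
 66  01001111100110111011101→0 (1)
 67  10011111001101110111011→1 (0)
 68  00111110011011101110110→0 (1)
 69  01111100110111011101101→0 (0)
 70  11111001101110111011010→1 (0)
 71  11110011011101110110100→1 (0)
 72  11100110111011101101000→1 (1)
 73  11001101110111011010001→1 (0)
 74  10011011101110110100010→1 (1)
 75  00110111011101101000101→0 (0)
 76  01101110111011010001010→0 (0)
 77  11011101110110100010100→1 (0)
 78  10111011101101000101000→1 (1)

1111001010010000111110100011010010000101110110101011110011101100110100111110011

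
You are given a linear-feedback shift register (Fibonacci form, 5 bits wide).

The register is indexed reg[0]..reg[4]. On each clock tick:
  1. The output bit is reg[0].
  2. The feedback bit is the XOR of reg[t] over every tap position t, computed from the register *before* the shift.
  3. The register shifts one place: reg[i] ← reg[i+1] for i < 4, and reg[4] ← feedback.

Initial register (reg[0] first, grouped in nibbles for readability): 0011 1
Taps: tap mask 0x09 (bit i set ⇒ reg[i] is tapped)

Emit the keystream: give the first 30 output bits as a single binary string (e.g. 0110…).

step | reg (before) | out | fb
   0 | 00111 | 0 | 1
   1 | 01111 | 0 | 1
   2 | 11111 | 1 | 0
   3 | 11110 | 1 | 0
   4 | 11100 | 1 | 1
   5 | 11001 | 1 | 1
   6 | 10011 | 1 | 0
   7 | 00110 | 0 | 1
   8 | 01101 | 0 | 0
   9 | 11010 | 1 | 0
  10 | 10100 | 1 | 1
  11 | 01001 | 0 | 0
  12 | 10010 | 1 | 0
  13 | 00100 | 0 | 0
  14 | 01000 | 0 | 0
  15 | 10000 | 1 | 1
  16 | 00001 | 0 | 0
  17 | 00010 | 0 | 1
  18 | 00101 | 0 | 0
  19 | 01010 | 0 | 1
  20 | 10101 | 1 | 1
  21 | 01011 | 0 | 1
  22 | 10111 | 1 | 0
  23 | 01110 | 0 | 1
  24 | 11101 | 1 | 1
  25 | 11011 | 1 | 0
  26 | 10110 | 1 | 0
  27 | 01100 | 0 | 0
  28 | 11000 | 1 | 1
  29 | 10001 | 1 | 1

001111100110100100001010111011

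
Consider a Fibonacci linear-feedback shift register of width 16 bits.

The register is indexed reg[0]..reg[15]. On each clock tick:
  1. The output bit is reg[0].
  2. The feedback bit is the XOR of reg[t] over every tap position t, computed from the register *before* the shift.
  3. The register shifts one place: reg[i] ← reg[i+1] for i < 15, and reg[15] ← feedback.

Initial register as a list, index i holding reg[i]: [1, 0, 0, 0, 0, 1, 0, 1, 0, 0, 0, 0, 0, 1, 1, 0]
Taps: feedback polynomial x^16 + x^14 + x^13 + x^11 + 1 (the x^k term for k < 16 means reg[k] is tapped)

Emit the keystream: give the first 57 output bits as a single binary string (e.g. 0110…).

100001010000011011011111111110000001101011000111000000100

k : reg_k → out_k, fb_k
0: 1000010100000110 → 1, fb=1
1: 0000101000001101 → 0, fb=1
2: 0001010000011011 → 0, fb=0
3: 0010100000110110 → 0, fb=1
4: 0101000001101101 → 0, fb=1
5: 1010000011011011 → 1, fb=1
6: 0100000110110111 → 0, fb=1
7: 1000001101101111 → 1, fb=1
8: 0000011011011111 → 0, fb=1
9: 0000110110111111 → 0, fb=1
10: 0001101101111111 → 0, fb=1
11: 0011011011111111 → 0, fb=1
12: 0110110111111111 → 0, fb=1
13: 1101101111111111 → 1, fb=0
14: 1011011111111110 → 1, fb=0
15: 0110111111111100 → 0, fb=0
16: 1101111111111000 → 1, fb=0
17: 1011111111110000 → 1, fb=0
18: 0111111111100000 → 0, fb=0
19: 1111111111000000 → 1, fb=1
20: 1111111110000001 → 1, fb=1
21: 1111111100000011 → 1, fb=0
22: 1111111000000110 → 1, fb=1
23: 1111110000001101 → 1, fb=0
24: 1111100000011010 → 1, fb=1
25: 1111000000110101 → 1, fb=1
26: 1110000001101011 → 1, fb=0
27: 1100000011010110 → 1, fb=0
28: 1000000110101100 → 1, fb=0
29: 0000001101011000 → 0, fb=1
30: 0000011010110001 → 0, fb=1
31: 0000110101100011 → 0, fb=1
32: 0001101011000111 → 0, fb=0
33: 0011010110001110 → 0, fb=0
34: 0110101100011100 → 0, fb=0
35: 1101011000111000 → 1, fb=0
36: 1010110001110000 → 1, fb=0
37: 0101100011100000 → 0, fb=0
38: 1011000111000000 → 1, fb=1
39: 0110001110000001 → 0, fb=0
40: 1100011100000010 → 1, fb=0
41: 1000111000000100 → 1, fb=0
42: 0001110000001000 → 0, fb=0
43: 0011100000010000 → 0, fb=1
44: 0111000000100001 → 0, fb=0
45: 1110000001000010 → 1, fb=0
46: 1100000010000100 → 1, fb=0
47: 1000000100001000 → 1, fb=1
48: 0000001000010001 → 0, fb=1
49: 0000010000100011 → 0, fb=1
50: 0000100001000111 → 0, fb=0
51: 0001000010001110 → 0, fb=0
52: 0010000100011100 → 0, fb=0
53: 0100001000111000 → 0, fb=1
54: 1000010001110001 → 1, fb=0
55: 0000100011100010 → 0, fb=1
56: 0001000111000101 → 0, fb=1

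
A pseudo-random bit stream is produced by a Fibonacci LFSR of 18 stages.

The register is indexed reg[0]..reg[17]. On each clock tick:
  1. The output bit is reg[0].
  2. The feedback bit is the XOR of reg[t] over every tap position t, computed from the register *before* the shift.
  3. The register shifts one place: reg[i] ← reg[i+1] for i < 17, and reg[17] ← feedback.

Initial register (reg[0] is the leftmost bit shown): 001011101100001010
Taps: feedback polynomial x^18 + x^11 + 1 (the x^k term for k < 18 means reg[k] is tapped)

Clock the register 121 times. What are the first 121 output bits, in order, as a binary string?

step | reg (before) | out | fb
   0 | 001011101100001010 | 0 | 0
   1 | 010111011000010100 | 0 | 0
   2 | 101110110000101000 | 1 | 1
   3 | 011101100001010001 | 0 | 1
   4 | 111011000010100011 | 1 | 1
   5 | 110110000101000111 | 1 | 0
   6 | 101100001010001110 | 1 | 1
   7 | 011000010100011101 | 0 | 0
   8 | 110000101000111010 | 1 | 1
   9 | 100001010001110101 | 1 | 0
  10 | 000010100011101010 | 0 | 1
  11 | 000101000111010101 | 0 | 1
  12 | 001010001110101011 | 0 | 0
  13 | 010100011101010110 | 0 | 1
  14 | 101000111010101101 | 1 | 1
  15 | 010001110101011011 | 0 | 1
  16 | 100011101010110111 | 1 | 1
  17 | 000111010101101111 | 0 | 1
  18 | 001110101011011111 | 0 | 1
  19 | 011101010110111111 | 0 | 0
  20 | 111010101101111110 | 1 | 0
  21 | 110101011011111100 | 1 | 0
  22 | 101010110111111000 | 1 | 0
  23 | 010101101111110000 | 0 | 1
  24 | 101011011111100001 | 1 | 0
  25 | 010110111111000010 | 0 | 1
  26 | 101101111110000101 | 1 | 1
  27 | 011011111100001011 | 0 | 0
  28 | 110111111000010110 | 1 | 1
  29 | 101111110000101101 | 1 | 1
  30 | 011111100001011011 | 0 | 1
  31 | 111111000010110111 | 1 | 1
  32 | 111110000101101111 | 1 | 0
  33 | 111100001011011110 | 1 | 0
  34 | 111000010110111100 | 1 | 1
  35 | 110000101101111001 | 1 | 0
  36 | 100001011011110010 | 1 | 0
  37 | 000010110111100100 | 0 | 1
  38 | 000101101111001001 | 0 | 1
  39 | 001011011110010011 | 0 | 0
  40 | 010110111100100110 | 0 | 0
  41 | 101101111001001100 | 1 | 0
  42 | 011011110010011000 | 0 | 0
  43 | 110111100100110000 | 1 | 1
  44 | 101111001001100001 | 1 | 0
  45 | 011110010011000010 | 0 | 1
  46 | 111100100110000101 | 1 | 1
  47 | 111001001100001011 | 1 | 1
  48 | 110010011000010111 | 1 | 1
  49 | 100100110000101111 | 1 | 1
  50 | 001001100001011111 | 0 | 1
  51 | 010011000010111111 | 0 | 0
  52 | 100110000101111110 | 1 | 0
  53 | 001100001011111100 | 0 | 1
  54 | 011000010111111001 | 0 | 1
  55 | 110000101111110011 | 1 | 0
  56 | 100001011111100110 | 1 | 0
  57 | 000010111111001100 | 0 | 1
  58 | 000101111110011001 | 0 | 0
  59 | 001011111100110010 | 0 | 0
  60 | 010111111001100100 | 0 | 1
  61 | 101111110011001001 | 1 | 0
  62 | 011111100110010010 | 0 | 0
  63 | 111111001100100100 | 1 | 1
  64 | 111110011001001001 | 1 | 0
  65 | 111100110010010010 | 1 | 1
  66 | 111001100100100101 | 1 | 1
  67 | 110011001001001011 | 1 | 0
  68 | 100110010010010110 | 1 | 1
  69 | 001100100100101101 | 0 | 0
  70 | 011001001001011010 | 0 | 1
  71 | 110010010010110101 | 1 | 1
  72 | 100100100101101011 | 1 | 0
  73 | 001001001011010110 | 0 | 1
  74 | 010010010110101101 | 0 | 0
  75 | 100100101101011010 | 1 | 0
  76 | 001001011010110100 | 0 | 0
  77 | 010010110101101000 | 0 | 1
  78 | 100101101011010001 | 1 | 0
  79 | 001011010110100010 | 0 | 0
  80 | 010110101101000100 | 0 | 1
  81 | 101101011010001001 | 1 | 1
  82 | 011010110100010011 | 0 | 0
  83 | 110101101000100110 | 1 | 1
  84 | 101011010001001101 | 1 | 0
  85 | 010110100010011010 | 0 | 0
  86 | 101101000100110100 | 1 | 1
  87 | 011010001001101001 | 0 | 1
  88 | 110100010011010011 | 1 | 0
  89 | 101000100110100110 | 1 | 1
  90 | 010001001101001101 | 0 | 1
  91 | 100010011010011011 | 1 | 1
  92 | 000100110100110111 | 0 | 0
  93 | 001001101001101110 | 0 | 1
  94 | 010011010011011101 | 0 | 1
  95 | 100110100110111011 | 1 | 1
  96 | 001101001101110111 | 0 | 1
  97 | 011010011011101111 | 0 | 1
  98 | 110100110111011111 | 1 | 0
  99 | 101001101110111110 | 1 | 1
 100 | 010011011101111101 | 0 | 1
 101 | 100110111011111011 | 1 | 0
 102 | 001101110111110110 | 0 | 1
 103 | 011011101111101101 | 0 | 1
 104 | 110111011111011011 | 1 | 0
 105 | 101110111110110110 | 1 | 1
 106 | 011101111101101101 | 0 | 1
 107 | 111011111011011011 | 1 | 0
 108 | 110111110110110110 | 1 | 1
 109 | 101111101101101101 | 1 | 0
 110 | 011111011011011010 | 0 | 1
 111 | 111110110110110101 | 1 | 1
 112 | 111101101101101011 | 1 | 0
 113 | 111011011011010110 | 1 | 0
 114 | 110110110110101100 | 1 | 1
 115 | 101101101101011001 | 1 | 0
 116 | 011011011010110010 | 0 | 0
 117 | 110110110101100100 | 1 | 0
 118 | 101101101011001000 | 1 | 0
 119 | 011011010110010000 | 0 | 0
 120 | 110110101100100000 | 1 | 1

0010111011000010100011101010110111111000010110111100100110000101111110011001001001011010110100010011010011011101111101101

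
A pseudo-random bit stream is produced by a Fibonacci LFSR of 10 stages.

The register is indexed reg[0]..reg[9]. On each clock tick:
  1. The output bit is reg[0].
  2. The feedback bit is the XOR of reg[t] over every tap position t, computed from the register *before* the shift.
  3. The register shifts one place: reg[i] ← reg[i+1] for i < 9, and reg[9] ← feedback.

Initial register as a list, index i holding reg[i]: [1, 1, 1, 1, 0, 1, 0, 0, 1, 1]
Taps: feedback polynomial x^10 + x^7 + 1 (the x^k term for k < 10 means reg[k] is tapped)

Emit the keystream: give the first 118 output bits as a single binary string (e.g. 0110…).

1111010011100001000110110010001010011011110111010101110011001110111011100111010100111010000011110110111000011000100101

step | reg (before) | out | fb
   0 | 1111010011 | 1 | 1
   1 | 1110100111 | 1 | 0
   2 | 1101001110 | 1 | 0
   3 | 1010011100 | 1 | 0
   4 | 0100111000 | 0 | 0
   5 | 1001110000 | 1 | 1
   6 | 0011100001 | 0 | 0
   7 | 0111000010 | 0 | 0
   8 | 1110000100 | 1 | 0
   9 | 1100001000 | 1 | 1
  10 | 1000010001 | 1 | 1
  11 | 0000100011 | 0 | 0
  12 | 0001000110 | 0 | 1
  13 | 0010001101 | 0 | 1
  14 | 0100011011 | 0 | 0
  15 | 1000110110 | 1 | 0
  16 | 0001101100 | 0 | 1
  17 | 0011011001 | 0 | 0
  18 | 0110110010 | 0 | 0
  19 | 1101100100 | 1 | 0
  20 | 1011001000 | 1 | 1
  21 | 0110010001 | 0 | 0
  22 | 1100100010 | 1 | 1
  23 | 1001000101 | 1 | 0
  24 | 0010001010 | 0 | 0
  25 | 0100010100 | 0 | 1
  26 | 1000101001 | 1 | 1
  27 | 0001010011 | 0 | 0
  28 | 0010100110 | 0 | 1
  29 | 0101001101 | 0 | 1
  30 | 1010011011 | 1 | 1
  31 | 0100110111 | 0 | 1
  32 | 1001101111 | 1 | 0
  33 | 0011011110 | 0 | 1
  34 | 0110111101 | 0 | 1
  35 | 1101111011 | 1 | 1
  36 | 1011110111 | 1 | 0
  37 | 0111101110 | 0 | 1
  38 | 1111011101 | 1 | 0
  39 | 1110111010 | 1 | 1
  40 | 1101110101 | 1 | 0
  41 | 1011101010 | 1 | 1
  42 | 0111010101 | 0 | 1
  43 | 1110101011 | 1 | 1
  44 | 1101010111 | 1 | 0
  45 | 1010101110 | 1 | 0
  46 | 0101011100 | 0 | 1
  47 | 1010111001 | 1 | 1
  48 | 0101110011 | 0 | 0
  49 | 1011100110 | 1 | 0
  50 | 0111001100 | 0 | 1
  51 | 1110011001 | 1 | 1
  52 | 1100110011 | 1 | 1
  53 | 1001100111 | 1 | 0
  54 | 0011001110 | 0 | 1
  55 | 0110011101 | 0 | 1
  56 | 1100111011 | 1 | 1
  57 | 1001110111 | 1 | 0
  58 | 0011101110 | 0 | 1
  59 | 0111011101 | 0 | 1
  60 | 1110111011 | 1 | 1
  61 | 1101110111 | 1 | 0
  62 | 1011101110 | 1 | 0
  63 | 0111011100 | 0 | 1
  64 | 1110111001 | 1 | 1
  65 | 1101110011 | 1 | 1
  66 | 1011100111 | 1 | 0
  67 | 0111001110 | 0 | 1
  68 | 1110011101 | 1 | 0
  69 | 1100111010 | 1 | 1
  70 | 1001110101 | 1 | 0
  71 | 0011101010 | 0 | 0
  72 | 0111010100 | 0 | 1
  73 | 1110101001 | 1 | 1
  74 | 1101010011 | 1 | 1
  75 | 1010100111 | 1 | 0
  76 | 0101001110 | 0 | 1
  77 | 1010011101 | 1 | 0
  78 | 0100111010 | 0 | 0
  79 | 1001110100 | 1 | 0
  80 | 0011101000 | 0 | 0
  81 | 0111010000 | 0 | 0
  82 | 1110100000 | 1 | 1
  83 | 1101000001 | 1 | 1
  84 | 1010000011 | 1 | 1
  85 | 0100000111 | 0 | 1
  86 | 1000001111 | 1 | 0
  87 | 0000011110 | 0 | 1
  88 | 0000111101 | 0 | 1
  89 | 0001111011 | 0 | 0
  90 | 0011110110 | 0 | 1
  91 | 0111101101 | 0 | 1
  92 | 1111011011 | 1 | 1
  93 | 1110110111 | 1 | 0
  94 | 1101101110 | 1 | 0
  95 | 1011011100 | 1 | 0
  96 | 0110111000 | 0 | 0
  97 | 1101110000 | 1 | 1
  98 | 1011100001 | 1 | 1
  99 | 0111000011 | 0 | 0
 100 | 1110000110 | 1 | 0
 101 | 1100001100 | 1 | 0
 102 | 1000011000 | 1 | 1
 103 | 0000110001 | 0 | 0
 104 | 0001100010 | 0 | 0
 105 | 0011000100 | 0 | 1
 106 | 0110001001 | 0 | 0
 107 | 1100010010 | 1 | 1
 108 | 1000100101 | 1 | 0
 109 | 0001001010 | 0 | 0
 110 | 0010010100 | 0 | 1
 111 | 0100101001 | 0 | 0
 112 | 1001010010 | 1 | 1
 113 | 0010100101 | 0 | 1
 114 | 0101001011 | 0 | 0
 115 | 1010010110 | 1 | 0
 116 | 0100101100 | 0 | 1
 117 | 1001011001 | 1 | 1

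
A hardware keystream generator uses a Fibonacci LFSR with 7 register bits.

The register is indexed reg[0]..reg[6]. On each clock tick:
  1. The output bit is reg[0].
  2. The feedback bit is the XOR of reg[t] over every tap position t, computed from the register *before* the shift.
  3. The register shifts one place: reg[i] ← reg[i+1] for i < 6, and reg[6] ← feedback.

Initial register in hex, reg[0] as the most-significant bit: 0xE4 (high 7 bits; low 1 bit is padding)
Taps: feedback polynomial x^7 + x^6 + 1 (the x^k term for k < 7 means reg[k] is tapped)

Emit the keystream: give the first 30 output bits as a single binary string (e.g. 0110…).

111001010111001101000100111100

tick  register→output (feedback)
  0  1110010→1 (1)
  1  1100101→1 (0)
  2  1001010→1 (1)
  3  0010101→0 (1)
  4  0101011→0 (1)
  5  1010111→1 (0)
  6  0101110→0 (0)
  7  1011100→1 (1)
  8  0111001→0 (1)
  9  1110011→1 (0)
 10  1100110→1 (1)
 11  1001101→1 (0)
 12  0011010→0 (0)
 13  0110100→0 (0)
 14  1101000→1 (1)
 15  1010001→1 (0)
 16  0100010→0 (0)
 17  1000100→1 (1)
 18  0001001→0 (1)
 19  0010011→0 (1)
 20  0100111→0 (1)
 21  1001111→1 (0)
 22  0011110→0 (0)
 23  0111100→0 (0)
 24  1111000→1 (1)
 25  1110001→1 (0)
 26  1100010→1 (1)
 27  1000101→1 (0)
 28  0001010→0 (0)
 29  0010100→0 (0)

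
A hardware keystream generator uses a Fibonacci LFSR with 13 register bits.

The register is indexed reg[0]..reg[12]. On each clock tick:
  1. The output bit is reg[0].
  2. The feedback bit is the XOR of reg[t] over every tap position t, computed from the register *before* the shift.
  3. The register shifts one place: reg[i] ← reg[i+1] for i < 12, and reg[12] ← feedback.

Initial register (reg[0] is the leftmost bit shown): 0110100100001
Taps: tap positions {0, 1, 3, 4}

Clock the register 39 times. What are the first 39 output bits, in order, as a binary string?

011010010000101100011111101000010011111

tick  register→output (feedback)
  0  0110100100001→0 (0)
  1  1101001000010→1 (1)
  2  1010010000101→1 (1)
  3  0100100001011→0 (0)
  4  1001000010110→1 (0)
  5  0010000101100→0 (0)
  6  0100001011000→0 (1)
  7  1000010110001→1 (1)
  8  0000101100011→0 (1)
  9  0001011000111→0 (1)
 10  0010110001111→0 (1)
 11  0101100011111→0 (1)
 12  1011000111111→1 (0)
 13  0110001111110→0 (1)
 14  1100011111101→1 (0)
 15  1000111111010→1 (0)
 16  0001111110100→0 (0)
 17  0011111101000→0 (0)
 18  0111111010000→0 (1)
 19  1111110100001→1 (0)
 20  1111101000010→1 (0)
 21  1111010000100→1 (1)
 22  1110100001001→1 (1)
 23  1101000010011→1 (1)
 24  1010000100111→1 (1)
 25  0100001001111→0 (1)
 26  1000010011111→1 (1)
 27  0000100111111→0 (1)
 28  0001001111111→0 (1)
 29  0010011111111→0 (0)
 30  0100111111110→0 (0)
 31  1001111111100→1 (1)
 32  0011111111001→0 (0)
 33  0111111110010→0 (1)
 34  1111111100101→1 (0)
 35  1111111001010→1 (0)
 36  1111110010100→1 (0)
 37  1111100101000→1 (0)
 38  1111001010000→1 (1)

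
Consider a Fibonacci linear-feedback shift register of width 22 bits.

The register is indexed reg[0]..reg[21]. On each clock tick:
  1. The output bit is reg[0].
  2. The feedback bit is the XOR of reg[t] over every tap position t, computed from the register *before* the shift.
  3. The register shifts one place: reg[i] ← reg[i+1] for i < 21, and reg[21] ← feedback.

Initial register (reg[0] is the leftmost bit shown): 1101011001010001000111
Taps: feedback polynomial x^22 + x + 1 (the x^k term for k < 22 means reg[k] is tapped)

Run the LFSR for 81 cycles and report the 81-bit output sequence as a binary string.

tick  register→output (feedback)
  0  1101011001010001000111→1 (0)
  1  1010110010100010001110→1 (1)
  2  0101100101000100011101→0 (1)
  3  1011001010001000111011→1 (1)
  4  0110010100010001110111→0 (1)
  5  1100101000100011101111→1 (0)
  6  1001010001000111011110→1 (1)
  7  0010100010001110111101→0 (0)
  8  0101000100011101111010→0 (1)
  9  1010001000111011110101→1 (1)
 10  0100010001110111101011→0 (1)
 11  1000100011101111010111→1 (1)
 12  0001000111011110101111→0 (0)
 13  0010001110111101011110→0 (0)
 14  0100011101111010111100→0 (1)
 15  1000111011110101111001→1 (1)
 16  0001110111101011110011→0 (0)
 17  0011101111010111100110→0 (0)
 18  0111011110101111001100→0 (1)
 19  1110111101011110011001→1 (0)
 20  1101111010111100110010→1 (0)
 21  1011110101111001100100→1 (1)
 22  0111101011110011001001→0 (1)
 23  1111010111100110010011→1 (0)
 24  1110101111001100100110→1 (0)
 25  1101011110011001001100→1 (0)
 26  1010111100110010011000→1 (1)
 27  0101111001100100110001→0 (1)
 28  1011110011001001100011→1 (1)
 29  0111100110010011000111→0 (1)
 30  1111001100100110001111→1 (0)
 31  1110011001001100011110→1 (0)
 32  1100110010011000111100→1 (0)
 33  1001100100110001111000→1 (1)
 34  0011001001100011110001→0 (0)
 35  0110010011000111100010→0 (1)
 36  1100100110001111000101→1 (0)
 37  1001001100011110001010→1 (1)
 38  0010011000111100010101→0 (0)
 39  0100110001111000101010→0 (1)
 40  1001100011110001010101→1 (1)
 41  0011000111100010101011→0 (0)
 42  0110001111000101010110→0 (1)
 43  1100011110001010101101→1 (0)
 44  1000111100010101011010→1 (1)
 45  0001111000101010110101→0 (0)
 46  0011110001010101101010→0 (0)
 47  0111100010101011010100→0 (1)
 48  1111000101010110101001→1 (0)
 49  1110001010101101010010→1 (0)
 50  1100010101011010100100→1 (0)
 51  1000101010110101001000→1 (1)
 52  0001010101101010010001→0 (0)
 53  0010101011010100100010→0 (0)
 54  0101010110101001000100→0 (1)
 55  1010101101010010001001→1 (1)
 56  0101011010100100010011→0 (1)
 57  1010110101001000100111→1 (1)
 58  0101101010010001001111→0 (1)
 59  1011010100100010011111→1 (1)
 60  0110101001000100111111→0 (1)
 61  1101010010001001111111→1 (0)
 62  1010100100010011111110→1 (1)
 63  0101001000100111111101→0 (1)
 64  1010010001001111111011→1 (1)
 65  0100100010011111110111→0 (1)
 66  1001000100111111101111→1 (1)
 67  0010001001111111011111→0 (0)
 68  0100010011111110111110→0 (1)
 69  1000100111111101111101→1 (1)
 70  0001001111111011111011→0 (0)
 71  0010011111110111110110→0 (0)
 72  0100111111101111101100→0 (1)
 73  1001111111011111011001→1 (1)
 74  0011111110111110110011→0 (0)
 75  0111111101111101100110→0 (1)
 76  1111111011111011001101→1 (0)
 77  1111110111110110011010→1 (0)
 78  1111101111101100110100→1 (0)
 79  1111011111011001101000→1 (0)
 80  1110111110110011010000→1 (0)

110101100101000100011101111010111100110010011000111100010101011010100100010011111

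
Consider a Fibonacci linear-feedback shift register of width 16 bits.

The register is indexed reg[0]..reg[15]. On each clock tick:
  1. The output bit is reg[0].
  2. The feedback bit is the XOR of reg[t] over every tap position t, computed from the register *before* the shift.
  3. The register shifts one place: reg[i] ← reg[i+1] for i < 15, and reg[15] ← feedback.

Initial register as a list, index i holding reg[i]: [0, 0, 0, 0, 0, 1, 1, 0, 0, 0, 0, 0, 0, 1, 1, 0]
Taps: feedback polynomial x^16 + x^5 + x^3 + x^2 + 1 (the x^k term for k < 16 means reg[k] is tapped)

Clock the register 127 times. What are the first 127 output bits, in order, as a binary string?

k : reg_k → out_k, fb_k
0: 0000011000000110 → 0, fb=1
1: 0000110000001101 → 0, fb=1
2: 0001100000011011 → 0, fb=1
3: 0011000000110111 → 0, fb=0
4: 0110000001101110 → 0, fb=1
5: 1100000011011101 → 1, fb=1
6: 1000000110111011 → 1, fb=1
7: 0000001101110111 → 0, fb=0
8: 0000011011101110 → 0, fb=1
9: 0000110111011101 → 0, fb=1
10: 0001101110111011 → 0, fb=1
11: 0011011101110111 → 0, fb=1
12: 0110111011101111 → 0, fb=0
13: 1101110111011110 → 1, fb=1
14: 1011101110111101 → 1, fb=1
15: 0111011101111011 → 0, fb=1
16: 1110111011110111 → 1, fb=1
17: 1101110111101111 → 1, fb=1
18: 1011101111011111 → 1, fb=1
19: 0111011110111111 → 0, fb=1
20: 1110111101111111 → 1, fb=1
21: 1101111011111111 → 1, fb=1
22: 1011110111111111 → 1, fb=0
23: 0111101111111110 → 0, fb=0
24: 1111011111111100 → 1, fb=0
25: 1110111111111000 → 1, fb=1
26: 1101111111110001 → 1, fb=1
27: 1011111111100011 → 1, fb=0
28: 0111111111000110 → 0, fb=1
29: 1111111110001101 → 1, fb=0
30: 1111111100011010 → 1, fb=0
31: 1111111000110100 → 1, fb=0
32: 1111110001101000 → 1, fb=0
33: 1111100011010000 → 1, fb=1
34: 1111000110100001 → 1, fb=1
35: 1110001101000011 → 1, fb=0
36: 1100011010000110 → 1, fb=0
37: 1000110100001100 → 1, fb=0
38: 0001101000011000 → 0, fb=1
39: 0011010000110001 → 0, fb=1
40: 0110100001100011 → 0, fb=1
41: 1101000011000111 → 1, fb=0
42: 1010000110001110 → 1, fb=0
43: 0100001100011100 → 0, fb=0
44: 1000011000111000 → 1, fb=0
45: 0000110001110000 → 0, fb=1
46: 0001100011100001 → 0, fb=1
47: 0011000111000011 → 0, fb=0
48: 0110001110000110 → 0, fb=1
49: 1100011100001101 → 1, fb=0
50: 1000111000011010 → 1, fb=0
51: 0001110000110100 → 0, fb=0
52: 0011100001101000 → 0, fb=0
53: 0111000011010000 → 0, fb=0
54: 1110000110100000 → 1, fb=0
55: 1100001101000000 → 1, fb=1
56: 1000011010000001 → 1, fb=0
57: 0000110100000010 → 0, fb=1
58: 0001101000000101 → 0, fb=1
59: 0011010000001011 → 0, fb=1
60: 0110100000010111 → 0, fb=1
61: 1101000000101111 → 1, fb=0
62: 1010000001011110 → 1, fb=0
63: 0100000010111100 → 0, fb=0
64: 1000000101111000 → 1, fb=1
65: 0000001011110001 → 0, fb=0
66: 0000010111100010 → 0, fb=1
67: 0000101111000101 → 0, fb=0
68: 0001011110001010 → 0, fb=0
69: 0010111100010100 → 0, fb=0
70: 0101111000101000 → 0, fb=0
71: 1011110001010000 → 1, fb=0
72: 0111100010100000 → 0, fb=0
73: 1111000101000000 → 1, fb=1
74: 1110001010000001 → 1, fb=0
75: 1100010100000010 → 1, fb=0
76: 1000101000000100 → 1, fb=1
77: 0001010000001001 → 0, fb=0
78: 0010100000010010 → 0, fb=1
79: 0101000000100101 → 0, fb=1
80: 1010000001001011 → 1, fb=0
81: 0100000010010110 → 0, fb=0
82: 1000000100101100 → 1, fb=1
83: 0000001001011001 → 0, fb=0
84: 0000010010110010 → 0, fb=1
85: 0000100101100101 → 0, fb=0
86: 0001001011001010 → 0, fb=1
87: 0010010110010101 → 0, fb=0
88: 0100101100101010 → 0, fb=0
89: 1001011001010100 → 1, fb=1
90: 0010110010101001 → 0, fb=0
91: 0101100101010010 → 0, fb=1
92: 1011001010100101 → 1, fb=1
93: 0110010101001011 → 0, fb=0
94: 1100101010010110 → 1, fb=1
95: 1001010100101101 → 1, fb=1
96: 0010101001011011 → 0, fb=1
97: 0101010010110111 → 0, fb=0
98: 1010100101101110 → 1, fb=0
99: 0101001011011100 → 0, fb=1
100: 1010010110111001 → 1, fb=1
101: 0100101101110011 → 0, fb=0
102: 1001011011100110 → 1, fb=1
103: 0010110111001101 → 0, fb=0
104: 0101101110011010 → 0, fb=1
105: 1011011100110101 → 1, fb=0
106: 0110111001101010 → 0, fb=0
107: 1101110011010100 → 1, fb=1
108: 1011100110101001 → 1, fb=1
109: 0111001101010011 → 0, fb=0
110: 1110011010100110 → 1, fb=1
111: 1100110101001101 → 1, fb=0
112: 1001101010011010 → 1, fb=0
113: 0011010100110100 → 0, fb=1
114: 0110101001101001 → 0, fb=1
115: 1101010011010011 → 1, fb=1
116: 1010100110100111 → 1, fb=0
117: 0101001101001110 → 0, fb=1
118: 1010011010011101 → 1, fb=1
119: 0100110100111011 → 0, fb=1
120: 1001101001110111 → 1, fb=0
121: 0011010011101110 → 0, fb=1
122: 0110100111011101 → 0, fb=1
123: 1101001110111011 → 1, fb=0
124: 1010011101110110 → 1, fb=1
125: 0100111011101101 → 0, fb=1
126: 1001110111011011 → 1, fb=1

0000011000000110111011101111011111111100011010000110001110000110100000010111100010100000010010110010101001011011100110101001101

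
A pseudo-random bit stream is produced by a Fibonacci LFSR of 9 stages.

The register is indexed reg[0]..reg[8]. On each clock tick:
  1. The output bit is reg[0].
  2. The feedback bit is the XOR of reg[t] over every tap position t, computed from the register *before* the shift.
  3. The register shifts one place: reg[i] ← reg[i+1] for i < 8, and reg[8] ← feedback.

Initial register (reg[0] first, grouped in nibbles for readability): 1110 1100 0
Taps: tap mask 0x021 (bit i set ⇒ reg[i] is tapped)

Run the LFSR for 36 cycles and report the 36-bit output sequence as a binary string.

111011000011010101001110010000110001

k : reg_k → out_k, fb_k
0: 111011000 → 1, fb=0
1: 110110000 → 1, fb=1
2: 101100001 → 1, fb=1
3: 011000011 → 0, fb=0
4: 110000110 → 1, fb=1
5: 100001101 → 1, fb=0
6: 000011010 → 0, fb=1
7: 000110101 → 0, fb=0
8: 001101010 → 0, fb=1
9: 011010101 → 0, fb=0
10: 110101010 → 1, fb=0
11: 101010100 → 1, fb=1
12: 010101001 → 0, fb=1
13: 101010011 → 1, fb=1
14: 010100111 → 0, fb=0
15: 101001110 → 1, fb=0
16: 010011100 → 0, fb=1
17: 100111001 → 1, fb=0
18: 001110010 → 0, fb=0
19: 011100100 → 0, fb=0
20: 111001000 → 1, fb=0
21: 110010000 → 1, fb=1
22: 100100001 → 1, fb=1
23: 001000011 → 0, fb=0
24: 010000110 → 0, fb=0
25: 100001100 → 1, fb=0
26: 000011000 → 0, fb=1
27: 000110001 → 0, fb=0
28: 001100010 → 0, fb=0
29: 011000100 → 0, fb=0
30: 110001000 → 1, fb=0
31: 100010000 → 1, fb=1
32: 000100001 → 0, fb=0
33: 001000010 → 0, fb=0
34: 010000100 → 0, fb=0
35: 100001000 → 1, fb=0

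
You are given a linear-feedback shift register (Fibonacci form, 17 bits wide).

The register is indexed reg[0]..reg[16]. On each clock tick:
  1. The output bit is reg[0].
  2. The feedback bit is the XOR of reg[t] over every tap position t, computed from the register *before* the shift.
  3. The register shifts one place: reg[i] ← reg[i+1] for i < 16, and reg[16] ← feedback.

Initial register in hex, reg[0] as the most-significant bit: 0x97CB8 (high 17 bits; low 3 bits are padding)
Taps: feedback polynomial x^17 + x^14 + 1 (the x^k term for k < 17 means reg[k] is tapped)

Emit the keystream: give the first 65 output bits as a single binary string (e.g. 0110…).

10010111110010111011110001101000110001101110100101001010001100101

tick  register→output (feedback)
  0  10010111110010111→1 (0)
  1  00101111100101110→0 (1)
  2  01011111001011101→0 (1)
  3  10111110010111011→1 (1)
  4  01111100101110111→0 (1)
  5  11111001011101111→1 (0)
  6  11110010111011110→1 (0)
  7  11100101110111100→1 (0)
  8  11001011101111000→1 (1)
  9  10010111011110001→1 (1)
 10  00101110111100011→0 (0)
 11  01011101111000110→0 (1)
 12  10111011110001101→1 (0)
 13  01110111100011010→0 (0)
 14  11101111000110100→1 (0)
 15  11011110001101000→1 (1)
 16  10111100011010001→1 (1)
 17  01111000110100011→0 (0)
 18  11110001101000110→1 (0)
 19  11100011010001100→1 (0)
 20  11000110100011000→1 (1)
 21  10001101000110001→1 (1)
 22  00011010001100011→0 (0)
 23  00110100011000110→0 (1)
 24  01101000110001101→0 (1)
 25  11010001100011011→1 (1)
 26  10100011000110111→1 (0)
 27  01000110001101110→0 (1)
 28  10001100011011101→1 (0)
 29  00011000110111010→0 (0)
 30  00110001101110100→0 (1)
 31  01100011011101001→0 (0)
 32  11000110111010010→1 (1)
 33  10001101110100101→1 (0)
 34  00011011101001010→0 (0)
 35  00110111010010100→0 (1)
 36  01101110100101001→0 (0)
 37  11011101001010010→1 (1)
 38  10111010010100101→1 (0)
 39  01110100101001010→0 (0)
 40  11101001010010100→1 (0)
 41  11010010100101000→1 (1)
 42  10100101001010001→1 (1)
 43  01001010010100011→0 (0)
 44  10010100101000110→1 (0)
 45  00101001010001100→0 (1)
 46  01010010100011001→0 (0)
 47  10100101000110010→1 (1)
 48  01001010001100101→0 (1)
 49  10010100011001011→1 (1)
 50  00101000110010111→0 (1)
 51  01010001100101111→0 (1)
 52  10100011001011111→1 (0)
 53  01000110010111110→0 (1)
 54  10001100101111101→1 (0)
 55  00011001011111010→0 (0)
 56  00110010111110100→0 (1)
 57  01100101111101001→0 (0)
 58  11001011111010010→1 (1)
 59  10010111110100101→1 (0)
 60  00101111101001010→0 (0)
 61  01011111010010100→0 (1)
 62  10111110100101001→1 (1)
 63  01111101001010011→0 (0)
 64  11111010010100110→1 (0)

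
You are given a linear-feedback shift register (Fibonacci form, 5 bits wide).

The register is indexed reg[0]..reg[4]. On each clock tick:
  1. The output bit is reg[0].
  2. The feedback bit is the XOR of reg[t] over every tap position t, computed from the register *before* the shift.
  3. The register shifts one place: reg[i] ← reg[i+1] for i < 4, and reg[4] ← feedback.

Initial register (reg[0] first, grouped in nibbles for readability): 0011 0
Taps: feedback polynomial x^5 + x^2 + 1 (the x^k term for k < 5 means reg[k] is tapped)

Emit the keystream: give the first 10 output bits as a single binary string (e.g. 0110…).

0011011101

k : reg_k → out_k, fb_k
0: 00110 → 0, fb=1
1: 01101 → 0, fb=1
2: 11011 → 1, fb=1
3: 10111 → 1, fb=0
4: 01110 → 0, fb=1
5: 11101 → 1, fb=0
6: 11010 → 1, fb=1
7: 10101 → 1, fb=0
8: 01010 → 0, fb=0
9: 10100 → 1, fb=0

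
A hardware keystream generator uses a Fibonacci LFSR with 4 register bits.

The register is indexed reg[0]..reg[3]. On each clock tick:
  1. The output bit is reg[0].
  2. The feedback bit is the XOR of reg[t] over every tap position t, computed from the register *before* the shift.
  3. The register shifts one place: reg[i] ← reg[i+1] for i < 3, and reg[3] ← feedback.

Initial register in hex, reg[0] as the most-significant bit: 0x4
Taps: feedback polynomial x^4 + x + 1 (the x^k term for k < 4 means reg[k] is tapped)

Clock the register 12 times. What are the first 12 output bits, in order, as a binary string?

010011010111

step | reg (before) | out | fb
   0 | 0100 | 0 | 1
   1 | 1001 | 1 | 1
   2 | 0011 | 0 | 0
   3 | 0110 | 0 | 1
   4 | 1101 | 1 | 0
   5 | 1010 | 1 | 1
   6 | 0101 | 0 | 1
   7 | 1011 | 1 | 1
   8 | 0111 | 0 | 1
   9 | 1111 | 1 | 0
  10 | 1110 | 1 | 0
  11 | 1100 | 1 | 0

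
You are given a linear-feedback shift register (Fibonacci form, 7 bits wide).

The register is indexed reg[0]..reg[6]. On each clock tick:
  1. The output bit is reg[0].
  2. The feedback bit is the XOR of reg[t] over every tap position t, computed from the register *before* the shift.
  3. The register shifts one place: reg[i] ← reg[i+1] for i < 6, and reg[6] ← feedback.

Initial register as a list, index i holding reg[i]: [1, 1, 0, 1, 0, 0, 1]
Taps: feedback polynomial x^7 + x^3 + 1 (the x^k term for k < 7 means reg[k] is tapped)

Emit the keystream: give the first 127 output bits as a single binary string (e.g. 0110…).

1101001010001101110001111111000011101111001011001001000000100010011000101110101101100000110011010100111001111011010000101010111

tick  register→output (feedback)
  0  1101001→1 (0)
  1  1010010→1 (1)
  2  0100101→0 (0)
  3  1001010→1 (0)
  4  0010100→0 (0)
  5  0101000→0 (1)
  6  1010001→1 (1)
  7  0100011→0 (0)
  8  1000110→1 (1)
  9  0001101→0 (1)
 10  0011011→0 (1)
 11  0110111→0 (0)
 12  1101110→1 (0)
 13  1011100→1 (0)
 14  0111000→0 (1)
 15  1110001→1 (1)
 16  1100011→1 (1)
 17  1000111→1 (1)
 18  0001111→0 (1)
 19  0011111→0 (1)
 20  0111111→0 (1)
 21  1111111→1 (0)
 22  1111110→1 (0)
 23  1111100→1 (0)
 24  1111000→1 (0)
 25  1110000→1 (1)
 26  1100001→1 (1)
 27  1000011→1 (1)
 28  0000111→0 (0)
 29  0001110→0 (1)
 30  0011101→0 (1)
 31  0111011→0 (1)
 32  1110111→1 (1)
 33  1101111→1 (0)
 34  1011110→1 (0)
 35  0111100→0 (1)
 36  1111001→1 (0)
 37  1110010→1 (1)
 38  1100101→1 (1)
 39  1001011→1 (0)
 40  0010110→0 (0)
 41  0101100→0 (1)
 42  1011001→1 (0)
 43  0110010→0 (0)
 44  1100100→1 (1)
 45  1001001→1 (0)
 46  0010010→0 (0)
 47  0100100→0 (0)
 48  1001000→1 (0)
 49  0010000→0 (0)
 50  0100000→0 (0)
 51  1000000→1 (1)
 52  0000001→0 (0)
 53  0000010→0 (0)
 54  0000100→0 (0)
 55  0001000→0 (1)
 56  0010001→0 (0)
 57  0100010→0 (0)
 58  1000100→1 (1)
 59  0001001→0 (1)
 60  0010011→0 (0)
 61  0100110→0 (0)
 62  1001100→1 (0)
 63  0011000→0 (1)
 64  0110001→0 (0)
 65  1100010→1 (1)
 66  1000101→1 (1)
 67  0001011→0 (1)
 68  0010111→0 (0)
 69  0101110→0 (1)
 70  1011101→1 (0)
 71  0111010→0 (1)
 72  1110101→1 (1)
 73  1101011→1 (0)
 74  1010110→1 (1)
 75  0101101→0 (1)
 76  1011011→1 (0)
 77  0110110→0 (0)
 78  1101100→1 (0)
 79  1011000→1 (0)
 80  0110000→0 (0)
 81  1100000→1 (1)
 82  1000001→1 (1)
 83  0000011→0 (0)
 84  0000110→0 (0)
 85  0001100→0 (1)
 86  0011001→0 (1)
 87  0110011→0 (0)
 88  1100110→1 (1)
 89  1001101→1 (0)
 90  0011010→0 (1)
 91  0110101→0 (0)
 92  1101010→1 (0)
 93  1010100→1 (1)
 94  0101001→0 (1)
 95  1010011→1 (1)
 96  0100111→0 (0)
 97  1001110→1 (0)
 98  0011100→0 (1)
 99  0111001→0 (1)
100  1110011→1 (1)
101  1100111→1 (1)
102  1001111→1 (0)
103  0011110→0 (1)
104  0111101→0 (1)
105  1111011→1 (0)
106  1110110→1 (1)
107  1101101→1 (0)
108  1011010→1 (0)
109  0110100→0 (0)
110  1101000→1 (0)
111  1010000→1 (1)
112  0100001→0 (0)
113  1000010→1 (1)
114  0000101→0 (0)
115  0001010→0 (1)
116  0010101→0 (0)
117  0101010→0 (1)
118  1010101→1 (1)
119  0101011→0 (1)
120  1010111→1 (1)
121  0101111→0 (1)
122  1011111→1 (0)
123  0111110→0 (1)
124  1111101→1 (0)
125  1111010→1 (0)
126  1110100→1 (1)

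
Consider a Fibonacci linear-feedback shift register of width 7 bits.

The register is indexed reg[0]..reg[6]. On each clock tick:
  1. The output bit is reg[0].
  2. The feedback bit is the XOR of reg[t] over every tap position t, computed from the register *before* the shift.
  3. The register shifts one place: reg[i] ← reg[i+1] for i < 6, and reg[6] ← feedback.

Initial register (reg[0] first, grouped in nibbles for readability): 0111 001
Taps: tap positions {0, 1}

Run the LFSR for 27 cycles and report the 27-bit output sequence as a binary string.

011100110010101011111110000

step | reg (before) | out | fb
   0 | 0111001 | 0 | 1
   1 | 1110011 | 1 | 0
   2 | 1100110 | 1 | 0
   3 | 1001100 | 1 | 1
   4 | 0011001 | 0 | 0
   5 | 0110010 | 0 | 1
   6 | 1100101 | 1 | 0
   7 | 1001010 | 1 | 1
   8 | 0010101 | 0 | 0
   9 | 0101010 | 0 | 1
  10 | 1010101 | 1 | 1
  11 | 0101011 | 0 | 1
  12 | 1010111 | 1 | 1
  13 | 0101111 | 0 | 1
  14 | 1011111 | 1 | 1
  15 | 0111111 | 0 | 1
  16 | 1111111 | 1 | 0
  17 | 1111110 | 1 | 0
  18 | 1111100 | 1 | 0
  19 | 1111000 | 1 | 0
  20 | 1110000 | 1 | 0
  21 | 1100000 | 1 | 0
  22 | 1000000 | 1 | 1
  23 | 0000001 | 0 | 0
  24 | 0000010 | 0 | 0
  25 | 0000100 | 0 | 0
  26 | 0001000 | 0 | 0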